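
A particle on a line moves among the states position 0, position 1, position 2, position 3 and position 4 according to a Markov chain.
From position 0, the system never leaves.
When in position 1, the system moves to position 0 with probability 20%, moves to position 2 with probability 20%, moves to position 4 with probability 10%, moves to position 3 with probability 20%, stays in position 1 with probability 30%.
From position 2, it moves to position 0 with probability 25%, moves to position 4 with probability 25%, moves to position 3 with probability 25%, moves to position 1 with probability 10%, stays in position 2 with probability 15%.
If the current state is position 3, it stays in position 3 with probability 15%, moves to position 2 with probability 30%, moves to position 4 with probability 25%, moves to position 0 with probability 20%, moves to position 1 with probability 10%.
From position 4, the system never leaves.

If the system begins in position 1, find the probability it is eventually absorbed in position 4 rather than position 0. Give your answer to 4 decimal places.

Let h(s) be the probability of absorption at position 4 starting from transient state s. Then h(position 4) = 1 and h(position 0) = 0. By first-step analysis:
h(position 1) = 0.2·0 + 0.3·h(position 1) + 0.2·h(position 2) + 0.2·h(position 3) + 0.1·1
h(position 2) = 0.25·0 + 0.1·h(position 1) + 0.15·h(position 2) + 0.25·h(position 3) + 0.25·1
h(position 3) = 0.2·0 + 0.1·h(position 1) + 0.3·h(position 2) + 0.15·h(position 3) + 0.25·1
Solving: h(position 1) = 0.4342, h(position 2) = 0.4985, h(position 3) = 0.5211.
Starting from position 1, the probability is 0.4342.

0.4342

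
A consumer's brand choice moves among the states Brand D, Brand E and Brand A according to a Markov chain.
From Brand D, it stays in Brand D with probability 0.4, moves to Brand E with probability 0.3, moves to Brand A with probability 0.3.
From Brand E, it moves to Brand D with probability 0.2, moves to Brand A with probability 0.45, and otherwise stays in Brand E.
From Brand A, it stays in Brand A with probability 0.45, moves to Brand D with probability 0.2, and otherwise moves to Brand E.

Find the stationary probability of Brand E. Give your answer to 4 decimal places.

0.3375

Let the stationary distribution be π with π = πP and π_1 + π_2 + π_3 = 1.
π_1 = 0.4·π_1 + 0.2·π_2 + 0.2·π_3
π_2 = 0.3·π_1 + 0.35·π_2 + 0.35·π_3
Solving with the normalization constraint gives π = (0.2500, 0.3375, 0.4125).
So the stationary probability of Brand E is 0.3375.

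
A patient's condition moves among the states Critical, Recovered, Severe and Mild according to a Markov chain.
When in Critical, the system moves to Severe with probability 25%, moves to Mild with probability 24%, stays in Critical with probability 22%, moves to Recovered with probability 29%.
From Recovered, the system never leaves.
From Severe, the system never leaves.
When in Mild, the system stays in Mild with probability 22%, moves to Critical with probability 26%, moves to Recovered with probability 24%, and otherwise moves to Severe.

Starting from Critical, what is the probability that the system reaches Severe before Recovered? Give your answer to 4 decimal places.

Let h(s) be the probability of absorption at Severe starting from transient state s. Then h(Severe) = 1 and h(Recovered) = 0. By first-step analysis:
h(Critical) = 0.22·h(Critical) + 0.29·0 + 0.25·1 + 0.24·h(Mild)
h(Mild) = 0.26·h(Critical) + 0.24·0 + 0.28·1 + 0.22·h(Mild)
Solving: h(Critical) = 0.4802, h(Mild) = 0.5190.
Starting from Critical, the probability is 0.4802.

0.4802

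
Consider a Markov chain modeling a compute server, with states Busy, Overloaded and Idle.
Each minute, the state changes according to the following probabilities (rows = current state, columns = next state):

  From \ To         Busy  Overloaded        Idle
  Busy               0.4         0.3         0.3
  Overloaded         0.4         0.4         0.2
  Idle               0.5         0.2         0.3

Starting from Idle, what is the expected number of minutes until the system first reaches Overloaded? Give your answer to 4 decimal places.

Let t(s) be the expected number of minutes to first reach Overloaded from state s, with t(Overloaded) = 0. Conditioning on the first minute:
t(Busy) = 1 + 0.4·t(Busy) + 0.3·t(Idle)
t(Idle) = 1 + 0.5·t(Busy) + 0.3·t(Idle)
Solving: t(Busy) = 3.7037, t(Idle) = 4.0741.
Expected minutes from Idle to Overloaded: 4.0741.

4.0741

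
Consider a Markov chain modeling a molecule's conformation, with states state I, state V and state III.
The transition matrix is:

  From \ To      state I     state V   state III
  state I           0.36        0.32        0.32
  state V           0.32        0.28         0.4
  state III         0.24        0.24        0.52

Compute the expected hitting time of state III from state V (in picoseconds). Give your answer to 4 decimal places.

Let t(s) be the expected number of picoseconds to first reach state III from state s, with t(state III) = 0. Conditioning on the first picosecond:
t(state I) = 1 + 0.36·t(state I) + 0.32·t(state V)
t(state V) = 1 + 0.32·t(state I) + 0.28·t(state V)
Solving: t(state I) = 2.9018, t(state V) = 2.6786.
Expected picoseconds from state V to state III: 2.6786.

2.6786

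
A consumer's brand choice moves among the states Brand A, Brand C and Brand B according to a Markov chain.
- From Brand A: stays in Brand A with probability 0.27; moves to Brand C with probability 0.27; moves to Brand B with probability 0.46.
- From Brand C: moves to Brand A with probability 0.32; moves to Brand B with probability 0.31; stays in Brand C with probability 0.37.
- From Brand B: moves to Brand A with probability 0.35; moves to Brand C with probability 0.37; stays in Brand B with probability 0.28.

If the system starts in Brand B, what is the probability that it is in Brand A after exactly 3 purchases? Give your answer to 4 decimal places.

Propagate the distribution vector 3 purchases from Brand B.
After 0 purchases: (0.0000, 0.0000, 1.0000)
After 1 purchase: (0.3500, 0.3700, 0.2800)
After 2 purchases: (0.3109, 0.3350, 0.3541)
After 3 purchases: (0.3151, 0.3389, 0.3460)
P(in Brand A after 3 purchases) = 0.3151

0.3151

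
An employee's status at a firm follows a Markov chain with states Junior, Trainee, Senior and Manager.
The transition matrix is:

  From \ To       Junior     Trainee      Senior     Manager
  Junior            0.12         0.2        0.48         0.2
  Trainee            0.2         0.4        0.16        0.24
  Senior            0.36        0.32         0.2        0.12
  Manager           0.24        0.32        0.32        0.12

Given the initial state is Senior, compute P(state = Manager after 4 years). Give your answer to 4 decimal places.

0.1774

Propagate the distribution vector 4 years from Senior.
After 0 years: (0.0000, 0.0000, 1.0000, 0.0000)
After 1 year: (0.3600, 0.3200, 0.2000, 0.1200)
After 2 years: (0.2080, 0.3024, 0.3024, 0.1872)
After 3 years: (0.2392, 0.3192, 0.2686, 0.1729)
After 4 years: (0.2308, 0.3168, 0.2750, 0.1774)
P(in Manager after 4 years) = 0.1774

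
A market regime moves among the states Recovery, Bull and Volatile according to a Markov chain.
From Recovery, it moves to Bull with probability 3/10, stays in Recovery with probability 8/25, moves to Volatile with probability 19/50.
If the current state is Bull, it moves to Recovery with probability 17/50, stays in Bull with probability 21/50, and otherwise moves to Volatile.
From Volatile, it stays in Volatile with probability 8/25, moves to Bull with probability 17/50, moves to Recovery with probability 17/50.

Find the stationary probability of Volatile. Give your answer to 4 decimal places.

Let the stationary distribution be π with π = πP and π_1 + π_2 + π_3 = 1.
π_1 = 0.32·π_1 + 0.34·π_2 + 0.34·π_3
π_2 = 0.3·π_1 + 0.42·π_2 + 0.34·π_3
Solving with the normalization constraint gives π = (0.3333, 0.3551, 0.3116).
So the stationary probability of Volatile is 0.3116.

0.3116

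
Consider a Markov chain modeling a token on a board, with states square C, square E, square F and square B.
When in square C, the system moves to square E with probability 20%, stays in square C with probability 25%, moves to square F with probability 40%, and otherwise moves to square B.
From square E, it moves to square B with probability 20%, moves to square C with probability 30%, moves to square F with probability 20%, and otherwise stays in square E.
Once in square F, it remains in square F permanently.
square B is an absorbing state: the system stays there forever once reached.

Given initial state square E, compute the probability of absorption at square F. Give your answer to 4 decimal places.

0.5806

Let h(s) be the probability of absorption at square F starting from transient state s. Then h(square F) = 1 and h(square B) = 0. By first-step analysis:
h(square C) = 0.25·h(square C) + 0.2·h(square E) + 0.4·1 + 0.15·0
h(square E) = 0.3·h(square C) + 0.3·h(square E) + 0.2·1 + 0.2·0
Solving: h(square C) = 0.6882, h(square E) = 0.5806.
Starting from square E, the probability is 0.5806.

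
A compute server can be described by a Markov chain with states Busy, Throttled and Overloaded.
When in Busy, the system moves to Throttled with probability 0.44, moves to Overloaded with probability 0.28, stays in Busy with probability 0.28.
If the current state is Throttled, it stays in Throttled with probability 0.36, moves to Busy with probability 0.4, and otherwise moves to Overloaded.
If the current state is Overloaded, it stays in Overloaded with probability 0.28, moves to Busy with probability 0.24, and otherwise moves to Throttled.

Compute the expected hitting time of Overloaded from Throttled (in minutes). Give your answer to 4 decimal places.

Let t(s) be the expected number of minutes to first reach Overloaded from state s, with t(Overloaded) = 0. Conditioning on the first minute:
t(Busy) = 1 + 0.28·t(Busy) + 0.44·t(Throttled)
t(Throttled) = 1 + 0.4·t(Busy) + 0.36·t(Throttled)
Solving: t(Busy) = 3.7921, t(Throttled) = 3.9326.
Expected minutes from Throttled to Overloaded: 3.9326.

3.9326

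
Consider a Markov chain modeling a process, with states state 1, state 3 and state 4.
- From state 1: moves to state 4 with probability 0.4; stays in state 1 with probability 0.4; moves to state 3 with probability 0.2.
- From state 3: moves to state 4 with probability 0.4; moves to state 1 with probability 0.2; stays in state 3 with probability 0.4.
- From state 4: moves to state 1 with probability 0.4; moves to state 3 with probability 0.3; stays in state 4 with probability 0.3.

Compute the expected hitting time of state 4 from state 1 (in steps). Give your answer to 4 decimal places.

Let t(s) be the expected number of steps to first reach state 4 from state s, with t(state 4) = 0. Conditioning on the first step:
t(state 1) = 1 + 0.4·t(state 1) + 0.2·t(state 3)
t(state 3) = 1 + 0.2·t(state 1) + 0.4·t(state 3)
Solving: t(state 1) = 2.5000, t(state 3) = 2.5000.
Expected steps from state 1 to state 4: 2.5000.

2.5000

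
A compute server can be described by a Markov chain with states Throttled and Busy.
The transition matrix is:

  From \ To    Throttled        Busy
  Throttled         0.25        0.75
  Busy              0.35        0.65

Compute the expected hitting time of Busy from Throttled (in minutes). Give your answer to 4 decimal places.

Let t(s) be the expected number of minutes to first reach Busy from state s, with t(Busy) = 0. Conditioning on the first minute:
t(Throttled) = 1 + 0.25·t(Throttled)
Solving: t(Throttled) = 1.3333.
Expected minutes from Throttled to Busy: 1.3333.

1.3333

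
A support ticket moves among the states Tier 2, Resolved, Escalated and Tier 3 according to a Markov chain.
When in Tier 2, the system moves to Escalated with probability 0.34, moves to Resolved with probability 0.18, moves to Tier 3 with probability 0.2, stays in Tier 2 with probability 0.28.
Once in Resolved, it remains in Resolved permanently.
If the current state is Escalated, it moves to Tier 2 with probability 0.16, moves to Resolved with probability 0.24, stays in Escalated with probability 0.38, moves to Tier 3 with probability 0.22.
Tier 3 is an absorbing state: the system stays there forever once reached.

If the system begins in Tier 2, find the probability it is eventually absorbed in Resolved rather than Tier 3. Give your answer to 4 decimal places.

0.4929

Let h(s) be the probability of absorption at Resolved starting from transient state s. Then h(Resolved) = 1 and h(Tier 3) = 0. By first-step analysis:
h(Tier 2) = 0.28·h(Tier 2) + 0.18·1 + 0.34·h(Escalated) + 0.2·0
h(Escalated) = 0.16·h(Tier 2) + 0.24·1 + 0.38·h(Escalated) + 0.22·0
Solving: h(Tier 2) = 0.4929, h(Escalated) = 0.5143.
Starting from Tier 2, the probability is 0.4929.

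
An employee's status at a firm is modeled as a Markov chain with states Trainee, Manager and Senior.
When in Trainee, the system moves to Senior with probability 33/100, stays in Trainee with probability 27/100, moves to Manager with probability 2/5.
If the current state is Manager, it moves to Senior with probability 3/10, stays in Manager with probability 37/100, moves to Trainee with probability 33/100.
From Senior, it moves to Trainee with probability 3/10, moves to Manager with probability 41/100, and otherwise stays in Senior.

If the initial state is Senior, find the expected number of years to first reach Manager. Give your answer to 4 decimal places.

Let t(s) be the expected number of years to first reach Manager from state s, with t(Manager) = 0. Conditioning on the first year:
t(Trainee) = 1 + 0.27·t(Trainee) + 0.33·t(Senior)
t(Senior) = 1 + 0.3·t(Trainee) + 0.29·t(Senior)
Solving: t(Trainee) = 2.4803, t(Senior) = 2.4565.
Expected years from Senior to Manager: 2.4565.

2.4565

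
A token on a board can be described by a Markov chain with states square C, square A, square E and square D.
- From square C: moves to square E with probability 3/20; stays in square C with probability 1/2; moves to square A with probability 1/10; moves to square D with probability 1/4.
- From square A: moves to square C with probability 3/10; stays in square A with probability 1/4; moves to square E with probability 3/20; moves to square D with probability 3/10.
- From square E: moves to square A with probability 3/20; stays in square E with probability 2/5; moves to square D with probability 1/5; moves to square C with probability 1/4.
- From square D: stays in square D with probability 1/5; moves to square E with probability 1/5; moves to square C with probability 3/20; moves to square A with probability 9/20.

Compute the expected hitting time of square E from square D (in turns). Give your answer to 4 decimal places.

5.8575

Let t(s) be the expected number of turns to first reach square E from state s, with t(square E) = 0. Conditioning on the first turn:
t(square C) = 1 + 0.5·t(square C) + 0.1·t(square A) + 0.25·t(square D)
t(square A) = 1 + 0.3·t(square C) + 0.25·t(square A) + 0.3·t(square D)
t(square D) = 1 + 0.15·t(square C) + 0.45·t(square A) + 0.2·t(square D)
Solving: t(square C) = 6.1566, t(square A) = 6.1390, t(square D) = 5.8575.
Expected turns from square D to square E: 5.8575.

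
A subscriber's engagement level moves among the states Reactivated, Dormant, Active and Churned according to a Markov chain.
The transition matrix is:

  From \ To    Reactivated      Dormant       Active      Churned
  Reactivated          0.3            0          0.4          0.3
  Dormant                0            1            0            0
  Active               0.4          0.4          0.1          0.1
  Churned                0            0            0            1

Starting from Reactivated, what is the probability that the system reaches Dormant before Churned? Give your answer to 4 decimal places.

Let h(s) be the probability of absorption at Dormant starting from transient state s. Then h(Dormant) = 1 and h(Churned) = 0. By first-step analysis:
h(Reactivated) = 0.3·h(Reactivated) + 0.4·h(Active) + 0.3·0
h(Active) = 0.4·h(Reactivated) + 0.4·1 + 0.1·h(Active) + 0.1·0
Solving: h(Reactivated) = 0.3404, h(Active) = 0.5957.
Starting from Reactivated, the probability is 0.3404.

0.3404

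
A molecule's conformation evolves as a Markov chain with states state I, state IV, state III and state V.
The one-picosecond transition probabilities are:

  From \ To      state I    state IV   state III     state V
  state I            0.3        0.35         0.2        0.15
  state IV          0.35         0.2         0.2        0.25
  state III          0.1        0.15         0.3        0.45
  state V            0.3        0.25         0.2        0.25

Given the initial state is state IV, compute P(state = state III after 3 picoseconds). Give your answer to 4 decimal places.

0.2220

Propagate the distribution vector 3 picoseconds from state IV.
After 0 picoseconds: (0.0000, 1.0000, 0.0000, 0.0000)
After 1 picosecond: (0.3500, 0.2000, 0.2000, 0.2500)
After 2 picoseconds: (0.2700, 0.2550, 0.2200, 0.2550)
After 3 picoseconds: (0.2688, 0.2423, 0.2220, 0.2670)
P(in state III after 3 picoseconds) = 0.2220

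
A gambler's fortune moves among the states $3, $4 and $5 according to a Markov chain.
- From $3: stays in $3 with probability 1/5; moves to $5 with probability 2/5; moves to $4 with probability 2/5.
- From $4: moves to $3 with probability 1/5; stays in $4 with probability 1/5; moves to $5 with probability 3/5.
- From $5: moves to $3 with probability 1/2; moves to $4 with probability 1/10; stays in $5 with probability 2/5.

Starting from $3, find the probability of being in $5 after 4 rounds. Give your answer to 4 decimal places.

0.4432

Propagate the distribution vector 4 rounds from $3.
After 0 rounds: (1.0000, 0.0000, 0.0000)
After 1 round: (0.2000, 0.4000, 0.4000)
After 2 rounds: (0.3200, 0.2000, 0.4800)
After 3 rounds: (0.3440, 0.2160, 0.4400)
After 4 rounds: (0.3320, 0.2248, 0.4432)
P(in $5 after 4 rounds) = 0.4432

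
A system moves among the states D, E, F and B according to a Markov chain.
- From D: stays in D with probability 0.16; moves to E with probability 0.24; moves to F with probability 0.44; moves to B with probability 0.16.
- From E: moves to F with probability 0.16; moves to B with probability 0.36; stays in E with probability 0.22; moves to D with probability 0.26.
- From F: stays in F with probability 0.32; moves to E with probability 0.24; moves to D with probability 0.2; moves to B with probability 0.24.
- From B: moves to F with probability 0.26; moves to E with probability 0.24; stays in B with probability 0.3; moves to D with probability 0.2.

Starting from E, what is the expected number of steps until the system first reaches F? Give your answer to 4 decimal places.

Let t(s) be the expected number of steps to first reach F from state s, with t(F) = 0. Conditioning on the first step:
t(D) = 1 + 0.16·t(D) + 0.24·t(E) + 0.16·t(B)
t(E) = 1 + 0.26·t(D) + 0.22·t(E) + 0.36·t(B)
t(B) = 1 + 0.2·t(D) + 0.24·t(E) + 0.3·t(B)
Solving: t(D) = 3.0232, t(E) = 3.9771, t(B) = 3.6559.
Expected steps from E to F: 3.9771.

3.9771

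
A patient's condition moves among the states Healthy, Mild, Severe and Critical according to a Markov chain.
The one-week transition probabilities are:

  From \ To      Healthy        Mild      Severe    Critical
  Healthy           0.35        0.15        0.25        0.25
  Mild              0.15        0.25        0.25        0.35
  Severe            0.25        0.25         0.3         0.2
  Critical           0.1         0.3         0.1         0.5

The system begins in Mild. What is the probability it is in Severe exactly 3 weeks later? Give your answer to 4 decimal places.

0.2080

Propagate the distribution vector 3 weeks from Mild.
After 0 weeks: (0.0000, 1.0000, 0.0000, 0.0000)
After 1 week: (0.1500, 0.2500, 0.2500, 0.3500)
After 2 weeks: (0.1875, 0.2525, 0.2100, 0.3500)
After 3 weeks: (0.1910, 0.2488, 0.2080, 0.3523)
P(in Severe after 3 weeks) = 0.2080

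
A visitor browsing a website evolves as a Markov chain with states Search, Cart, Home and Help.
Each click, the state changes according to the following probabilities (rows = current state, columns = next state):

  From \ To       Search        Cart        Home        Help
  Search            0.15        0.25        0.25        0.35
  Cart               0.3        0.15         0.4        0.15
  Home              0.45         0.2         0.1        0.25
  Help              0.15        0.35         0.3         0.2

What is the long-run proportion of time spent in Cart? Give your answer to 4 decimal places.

0.2374

Let the stationary distribution be π with π = πP and π_1 + π_2 + π_3 + π_4 = 1.
π_1 = 0.15·π_1 + 0.3·π_2 + 0.45·π_3 + 0.15·π_4
π_2 = 0.25·π_1 + 0.15·π_2 + 0.2·π_3 + 0.35·π_4
π_3 = 0.25·π_1 + 0.4·π_2 + 0.1·π_3 + 0.3·π_4
Solving with the normalization constraint gives π = (0.2633, 0.2374, 0.2588, 0.2406).
So the stationary probability of Cart is 0.2374.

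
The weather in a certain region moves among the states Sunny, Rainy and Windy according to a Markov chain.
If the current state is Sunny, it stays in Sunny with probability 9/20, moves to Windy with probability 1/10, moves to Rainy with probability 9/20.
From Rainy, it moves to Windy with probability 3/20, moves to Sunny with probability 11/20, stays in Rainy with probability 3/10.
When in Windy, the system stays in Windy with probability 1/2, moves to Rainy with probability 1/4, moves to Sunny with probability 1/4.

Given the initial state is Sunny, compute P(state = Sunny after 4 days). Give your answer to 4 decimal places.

0.4497

Propagate the distribution vector 4 days from Sunny.
After 0 days: (1.0000, 0.0000, 0.0000)
After 1 day: (0.4500, 0.4500, 0.1000)
After 2 days: (0.4750, 0.3625, 0.1625)
After 3 days: (0.4538, 0.3631, 0.1831)
After 4 days: (0.4497, 0.3589, 0.1914)
P(in Sunny after 4 days) = 0.4497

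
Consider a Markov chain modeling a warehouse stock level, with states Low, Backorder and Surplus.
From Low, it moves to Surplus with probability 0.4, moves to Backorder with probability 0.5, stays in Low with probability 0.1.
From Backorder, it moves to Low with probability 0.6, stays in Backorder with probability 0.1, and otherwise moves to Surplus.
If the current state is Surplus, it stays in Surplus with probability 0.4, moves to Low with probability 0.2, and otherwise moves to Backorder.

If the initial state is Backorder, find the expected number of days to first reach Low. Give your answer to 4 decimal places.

Let t(s) be the expected number of days to first reach Low from state s, with t(Low) = 0. Conditioning on the first day:
t(Backorder) = 1 + 0.1·t(Backorder) + 0.3·t(Surplus)
t(Surplus) = 1 + 0.4·t(Backorder) + 0.4·t(Surplus)
Solving: t(Backorder) = 2.1429, t(Surplus) = 3.0952.
Expected days from Backorder to Low: 2.1429.

2.1429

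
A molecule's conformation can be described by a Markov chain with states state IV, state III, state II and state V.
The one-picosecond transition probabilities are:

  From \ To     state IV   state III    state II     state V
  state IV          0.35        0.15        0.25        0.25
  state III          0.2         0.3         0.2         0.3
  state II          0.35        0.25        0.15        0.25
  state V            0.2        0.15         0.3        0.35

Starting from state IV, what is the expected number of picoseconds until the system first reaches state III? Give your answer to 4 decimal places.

Let t(s) be the expected number of picoseconds to first reach state III from state s, with t(state III) = 0. Conditioning on the first picosecond:
t(state IV) = 1 + 0.35·t(state IV) + 0.25·t(state II) + 0.25·t(state V)
t(state II) = 1 + 0.35·t(state IV) + 0.15·t(state II) + 0.25·t(state V)
t(state V) = 1 + 0.2·t(state IV) + 0.3·t(state II) + 0.35·t(state V)
Solving: t(state IV) = 5.7475, t(state II) = 5.2250, t(state V) = 5.7184.
Expected picoseconds from state IV to state III: 5.7475.

5.7475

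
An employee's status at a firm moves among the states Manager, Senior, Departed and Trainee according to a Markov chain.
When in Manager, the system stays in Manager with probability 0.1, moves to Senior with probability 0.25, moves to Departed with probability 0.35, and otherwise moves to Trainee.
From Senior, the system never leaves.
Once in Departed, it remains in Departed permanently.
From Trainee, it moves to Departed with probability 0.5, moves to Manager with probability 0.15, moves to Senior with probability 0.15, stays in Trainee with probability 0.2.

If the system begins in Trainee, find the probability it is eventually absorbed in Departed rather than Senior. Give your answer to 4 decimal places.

0.7444

Let h(s) be the probability of absorption at Departed starting from transient state s. Then h(Departed) = 1 and h(Senior) = 0. By first-step analysis:
h(Manager) = 0.1·h(Manager) + 0.25·0 + 0.35·1 + 0.3·h(Trainee)
h(Trainee) = 0.15·h(Manager) + 0.15·0 + 0.5·1 + 0.2·h(Trainee)
Solving: h(Manager) = 0.6370, h(Trainee) = 0.7444.
Starting from Trainee, the probability is 0.7444.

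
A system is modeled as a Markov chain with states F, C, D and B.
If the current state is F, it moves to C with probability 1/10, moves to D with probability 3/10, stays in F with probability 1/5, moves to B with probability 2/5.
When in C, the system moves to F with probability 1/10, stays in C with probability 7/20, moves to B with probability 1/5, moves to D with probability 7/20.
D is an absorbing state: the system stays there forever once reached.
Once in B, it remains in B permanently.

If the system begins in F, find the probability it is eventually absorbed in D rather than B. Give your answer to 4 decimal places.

0.4510

Let h(s) be the probability of absorption at D starting from transient state s. Then h(D) = 1 and h(B) = 0. By first-step analysis:
h(F) = 0.2·h(F) + 0.1·h(C) + 0.3·1 + 0.4·0
h(C) = 0.1·h(F) + 0.35·h(C) + 0.35·1 + 0.2·0
Solving: h(F) = 0.4510, h(C) = 0.6078.
Starting from F, the probability is 0.4510.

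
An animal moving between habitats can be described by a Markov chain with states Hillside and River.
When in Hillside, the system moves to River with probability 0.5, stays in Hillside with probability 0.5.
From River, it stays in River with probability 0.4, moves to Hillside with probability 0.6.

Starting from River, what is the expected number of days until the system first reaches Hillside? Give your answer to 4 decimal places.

1.6667

Let t(s) be the expected number of days to first reach Hillside from state s, with t(Hillside) = 0. Conditioning on the first day:
t(River) = 1 + 0.4·t(River)
Solving: t(River) = 1.6667.
Expected days from River to Hillside: 1.6667.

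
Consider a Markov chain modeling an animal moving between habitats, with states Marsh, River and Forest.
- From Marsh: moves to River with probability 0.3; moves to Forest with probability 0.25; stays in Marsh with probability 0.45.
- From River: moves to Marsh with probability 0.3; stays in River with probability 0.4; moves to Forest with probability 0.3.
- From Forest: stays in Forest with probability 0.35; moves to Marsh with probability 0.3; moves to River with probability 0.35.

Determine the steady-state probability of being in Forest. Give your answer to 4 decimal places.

0.2972

Let the stationary distribution be π with π = πP and π_1 + π_2 + π_3 = 1.
π_1 = 0.45·π_1 + 0.3·π_2 + 0.3·π_3
π_2 = 0.3·π_1 + 0.4·π_2 + 0.35·π_3
Solving with the normalization constraint gives π = (0.3529, 0.3498, 0.2972).
So the stationary probability of Forest is 0.2972.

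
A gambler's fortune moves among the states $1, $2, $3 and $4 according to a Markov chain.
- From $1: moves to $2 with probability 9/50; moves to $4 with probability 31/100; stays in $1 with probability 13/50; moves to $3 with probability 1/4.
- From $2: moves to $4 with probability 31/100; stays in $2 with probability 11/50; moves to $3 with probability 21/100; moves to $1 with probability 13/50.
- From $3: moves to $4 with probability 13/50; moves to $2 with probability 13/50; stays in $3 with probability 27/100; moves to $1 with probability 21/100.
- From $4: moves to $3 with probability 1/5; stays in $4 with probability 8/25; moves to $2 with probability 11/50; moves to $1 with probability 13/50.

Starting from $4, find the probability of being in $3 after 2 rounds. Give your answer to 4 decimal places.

0.2292

Propagate the distribution vector 2 rounds from $4.
After 0 rounds: (0.0000, 0.0000, 0.0000, 1.0000)
After 1 round: (0.2600, 0.2200, 0.2000, 0.3200)
After 2 rounds: (0.2500, 0.2176, 0.2292, 0.3032)
P(in $3 after 2 rounds) = 0.2292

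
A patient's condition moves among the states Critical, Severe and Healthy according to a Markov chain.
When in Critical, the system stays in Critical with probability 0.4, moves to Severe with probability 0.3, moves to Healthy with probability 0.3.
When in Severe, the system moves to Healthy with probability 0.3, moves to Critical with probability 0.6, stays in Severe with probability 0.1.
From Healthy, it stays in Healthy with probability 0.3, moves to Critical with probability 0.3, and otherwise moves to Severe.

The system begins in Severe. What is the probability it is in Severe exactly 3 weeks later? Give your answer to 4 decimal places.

0.2680

Propagate the distribution vector 3 weeks from Severe.
After 0 weeks: (0.0000, 1.0000, 0.0000)
After 1 week: (0.6000, 0.1000, 0.3000)
After 2 weeks: (0.3900, 0.3100, 0.3000)
After 3 weeks: (0.4320, 0.2680, 0.3000)
P(in Severe after 3 weeks) = 0.2680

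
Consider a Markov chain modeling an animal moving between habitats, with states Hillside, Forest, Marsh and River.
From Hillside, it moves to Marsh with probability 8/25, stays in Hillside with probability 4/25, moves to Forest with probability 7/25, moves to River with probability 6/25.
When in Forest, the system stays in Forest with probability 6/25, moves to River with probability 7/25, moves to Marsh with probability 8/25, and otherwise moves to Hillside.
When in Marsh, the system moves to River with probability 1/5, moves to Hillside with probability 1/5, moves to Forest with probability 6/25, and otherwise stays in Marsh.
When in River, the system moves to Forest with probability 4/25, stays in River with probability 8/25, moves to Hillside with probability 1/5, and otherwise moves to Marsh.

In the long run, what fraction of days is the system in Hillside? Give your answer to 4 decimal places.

0.1836

Let the stationary distribution be π with π = πP and π_1 + π_2 + π_3 + π_4 = 1.
π_1 = 0.16·π_1 + 0.16·π_2 + 0.2·π_3 + 0.2·π_4
π_2 = 0.28·π_1 + 0.24·π_2 + 0.24·π_3 + 0.16·π_4
π_3 = 0.32·π_1 + 0.32·π_2 + 0.36·π_3 + 0.32·π_4
Solving with the normalization constraint gives π = (0.1836, 0.2268, 0.3333, 0.2562).
So the stationary probability of Hillside is 0.1836.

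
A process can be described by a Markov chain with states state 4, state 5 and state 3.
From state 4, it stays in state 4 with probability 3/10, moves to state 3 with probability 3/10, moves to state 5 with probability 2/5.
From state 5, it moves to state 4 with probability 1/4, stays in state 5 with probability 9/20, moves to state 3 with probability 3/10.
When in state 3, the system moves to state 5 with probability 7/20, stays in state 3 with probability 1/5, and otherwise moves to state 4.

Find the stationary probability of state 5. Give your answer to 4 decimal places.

0.4067

Let the stationary distribution be π with π = πP and π_1 + π_2 + π_3 = 1.
π_1 = 0.3·π_1 + 0.25·π_2 + 0.45·π_3
π_2 = 0.4·π_1 + 0.45·π_2 + 0.35·π_3
Solving with the normalization constraint gives π = (0.3206, 0.4067, 0.2727).
So the stationary probability of state 5 is 0.4067.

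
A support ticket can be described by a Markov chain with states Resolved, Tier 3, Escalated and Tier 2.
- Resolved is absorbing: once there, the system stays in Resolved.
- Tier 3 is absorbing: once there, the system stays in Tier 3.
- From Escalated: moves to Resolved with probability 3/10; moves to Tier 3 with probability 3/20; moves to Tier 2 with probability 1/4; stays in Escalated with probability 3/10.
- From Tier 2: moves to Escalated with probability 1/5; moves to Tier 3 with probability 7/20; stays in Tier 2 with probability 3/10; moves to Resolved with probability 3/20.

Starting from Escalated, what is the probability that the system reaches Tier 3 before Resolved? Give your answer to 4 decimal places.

Let h(s) be the probability of absorption at Tier 3 starting from transient state s. Then h(Tier 3) = 1 and h(Resolved) = 0. By first-step analysis:
h(Escalated) = 0.3·0 + 0.15·1 + 0.3·h(Escalated) + 0.25·h(Tier 2)
h(Tier 2) = 0.15·0 + 0.35·1 + 0.2·h(Escalated) + 0.3·h(Tier 2)
Solving: h(Escalated) = 0.4375, h(Tier 2) = 0.6250.
Starting from Escalated, the probability is 0.4375.

0.4375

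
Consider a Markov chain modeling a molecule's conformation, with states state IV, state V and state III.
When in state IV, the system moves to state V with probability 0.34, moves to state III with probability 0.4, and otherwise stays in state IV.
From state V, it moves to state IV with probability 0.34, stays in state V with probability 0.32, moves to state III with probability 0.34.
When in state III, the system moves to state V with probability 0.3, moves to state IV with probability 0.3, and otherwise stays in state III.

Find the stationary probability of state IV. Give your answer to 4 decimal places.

Let the stationary distribution be π with π = πP and π_1 + π_2 + π_3 = 1.
π_1 = 0.26·π_1 + 0.34·π_2 + 0.3·π_3
π_2 = 0.34·π_1 + 0.32·π_2 + 0.3·π_3
Solving with the normalization constraint gives π = (0.3007, 0.3184, 0.3809).
So the stationary probability of state IV is 0.3007.

0.3007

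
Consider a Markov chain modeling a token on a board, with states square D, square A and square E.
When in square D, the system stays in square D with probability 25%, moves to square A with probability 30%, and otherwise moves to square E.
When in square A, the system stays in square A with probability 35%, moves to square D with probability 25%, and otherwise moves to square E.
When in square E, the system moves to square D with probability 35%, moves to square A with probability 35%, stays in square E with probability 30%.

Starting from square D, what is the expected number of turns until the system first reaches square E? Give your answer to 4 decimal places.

Let t(s) be the expected number of turns to first reach square E from state s, with t(square E) = 0. Conditioning on the first turn:
t(square D) = 1 + 0.25·t(square D) + 0.3·t(square A)
t(square A) = 1 + 0.25·t(square D) + 0.35·t(square A)
Solving: t(square D) = 2.3030, t(square A) = 2.4242.
Expected turns from square D to square E: 2.3030.

2.3030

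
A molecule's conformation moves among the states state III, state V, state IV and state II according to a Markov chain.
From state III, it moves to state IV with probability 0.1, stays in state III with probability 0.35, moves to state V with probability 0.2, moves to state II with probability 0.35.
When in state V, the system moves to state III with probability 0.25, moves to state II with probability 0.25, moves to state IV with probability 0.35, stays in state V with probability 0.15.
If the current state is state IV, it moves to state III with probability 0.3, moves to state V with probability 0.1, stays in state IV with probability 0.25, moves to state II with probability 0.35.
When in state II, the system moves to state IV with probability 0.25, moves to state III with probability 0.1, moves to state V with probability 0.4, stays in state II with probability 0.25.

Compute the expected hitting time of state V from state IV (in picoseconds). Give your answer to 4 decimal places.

Let t(s) be the expected number of picoseconds to first reach state V from state s, with t(state V) = 0. Conditioning on the first picosecond:
t(state III) = 1 + 0.35·t(state III) + 0.1·t(state IV) + 0.35·t(state II)
t(state IV) = 1 + 0.3·t(state III) + 0.25·t(state IV) + 0.35·t(state II)
t(state II) = 1 + 0.1·t(state III) + 0.25·t(state IV) + 0.25·t(state II)
Solving: t(state III) = 4.0608, t(state IV) = 4.5385, t(state II) = 3.3876.
Expected picoseconds from state IV to state V: 4.5385.

4.5385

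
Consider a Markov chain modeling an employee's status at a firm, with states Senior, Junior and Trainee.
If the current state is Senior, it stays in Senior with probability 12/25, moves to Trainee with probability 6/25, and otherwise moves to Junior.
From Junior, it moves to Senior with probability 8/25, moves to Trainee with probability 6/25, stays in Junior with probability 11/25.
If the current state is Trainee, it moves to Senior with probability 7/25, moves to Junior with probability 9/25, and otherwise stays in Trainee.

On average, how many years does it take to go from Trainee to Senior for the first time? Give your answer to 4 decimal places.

Let t(s) be the expected number of years to first reach Senior from state s, with t(Senior) = 0. Conditioning on the first year:
t(Junior) = 1 + 0.44·t(Junior) + 0.24·t(Trainee)
t(Trainee) = 1 + 0.36·t(Junior) + 0.36·t(Trainee)
Solving: t(Junior) = 3.2353, t(Trainee) = 3.3824.
Expected years from Trainee to Senior: 3.3824.

3.3824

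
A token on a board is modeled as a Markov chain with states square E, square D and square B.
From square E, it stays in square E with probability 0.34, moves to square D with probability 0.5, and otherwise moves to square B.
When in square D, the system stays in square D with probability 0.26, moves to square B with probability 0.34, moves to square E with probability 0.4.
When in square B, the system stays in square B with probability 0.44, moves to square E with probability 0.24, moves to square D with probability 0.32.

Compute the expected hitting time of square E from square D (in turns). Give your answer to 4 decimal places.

Let t(s) be the expected number of turns to first reach square E from state s, with t(square E) = 0. Conditioning on the first turn:
t(square D) = 1 + 0.26·t(square D) + 0.34·t(square B)
t(square B) = 1 + 0.32·t(square D) + 0.44·t(square B)
Solving: t(square D) = 2.9450, t(square B) = 3.4686.
Expected turns from square D to square E: 2.9450.

2.9450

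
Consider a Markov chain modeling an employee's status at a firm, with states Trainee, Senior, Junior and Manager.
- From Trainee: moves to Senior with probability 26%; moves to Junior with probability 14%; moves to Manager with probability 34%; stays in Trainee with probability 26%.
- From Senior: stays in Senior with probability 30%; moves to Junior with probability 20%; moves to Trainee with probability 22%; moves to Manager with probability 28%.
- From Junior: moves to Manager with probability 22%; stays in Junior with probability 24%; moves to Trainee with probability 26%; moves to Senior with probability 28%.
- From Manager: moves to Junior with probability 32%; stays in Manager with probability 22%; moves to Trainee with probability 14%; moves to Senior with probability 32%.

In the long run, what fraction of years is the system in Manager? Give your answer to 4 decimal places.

Let the stationary distribution be π with π = πP and π_1 + π_2 + π_3 + π_4 = 1.
π_1 = 0.26·π_1 + 0.22·π_2 + 0.26·π_3 + 0.14·π_4
π_2 = 0.26·π_1 + 0.3·π_2 + 0.28·π_3 + 0.32·π_4
π_3 = 0.14·π_1 + 0.2·π_2 + 0.24·π_3 + 0.32·π_4
Solving with the normalization constraint gives π = (0.2167, 0.2920, 0.2277, 0.2635).
So the stationary probability of Manager is 0.2635.

0.2635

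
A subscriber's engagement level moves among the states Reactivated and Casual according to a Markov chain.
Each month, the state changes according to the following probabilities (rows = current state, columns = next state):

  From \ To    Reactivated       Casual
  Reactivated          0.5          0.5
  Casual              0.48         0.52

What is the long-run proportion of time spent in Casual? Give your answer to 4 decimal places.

Let the stationary distribution be π with π = πP and π_1 + π_2 = 1.
π_1 = 0.5·π_1 + 0.48·π_2
Solving with the normalization constraint gives π = (0.4898, 0.5102).
So the stationary probability of Casual is 0.5102.

0.5102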